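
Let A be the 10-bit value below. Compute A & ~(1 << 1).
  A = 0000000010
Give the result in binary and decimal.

Mask = ~(1 << 1) = 1111111101
Bit 1 of A is 1, so AND-ing with the mask clears it to 0.
  0000000010
& 1111111101
------------
  0000000000

Answer: 0000000000 (0)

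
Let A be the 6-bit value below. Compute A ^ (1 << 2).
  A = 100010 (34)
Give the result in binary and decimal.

Mask = 1 << 2 = 000100
Bit 2 of A is 0; XOR with the mask flips it to 1.
  100010
^ 000100
--------
  100110

Answer: 100110 (38)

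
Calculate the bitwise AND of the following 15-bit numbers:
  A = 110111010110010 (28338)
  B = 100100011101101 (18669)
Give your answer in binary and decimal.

Apply & to each column (1 only where both bits are 1):
  110111010110010
& 100100011101101
-----------------
  100100010100000

Answer: 100100010100000 (18592)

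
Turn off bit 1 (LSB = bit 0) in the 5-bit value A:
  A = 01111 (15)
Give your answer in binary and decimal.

Mask = ~(1 << 1) = 11101
Bit 1 of A is 1, so AND-ing with the mask clears it to 0.
  01111
& 11101
-------
  01101

Answer: 01101 (13)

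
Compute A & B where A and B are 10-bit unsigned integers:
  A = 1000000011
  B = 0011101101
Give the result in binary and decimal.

Apply & to each column (1 only where both bits are 1):
  1000000011
& 0011101101
------------
  0000000001

Answer: 0000000001 (1)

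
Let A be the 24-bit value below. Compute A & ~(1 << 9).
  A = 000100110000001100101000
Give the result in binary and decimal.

Mask = ~(1 << 9) = 111111111111110111111111
Bit 9 of A is 1, so AND-ing with the mask clears it to 0.
  000100110000001100101000
& 111111111111110111111111
--------------------------
  000100110000000100101000

Answer: 000100110000000100101000 (1245480)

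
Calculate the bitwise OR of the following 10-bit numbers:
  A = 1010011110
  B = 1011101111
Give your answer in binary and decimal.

Apply | to each column (1 where either bit is 1):
  1010011110
| 1011101111
------------
  1011111111

Answer: 1011111111 (767)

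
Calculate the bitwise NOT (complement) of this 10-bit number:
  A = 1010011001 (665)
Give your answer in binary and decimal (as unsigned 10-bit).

Flip each bit (0->1, 1->0):
  1010011001
  0101100110

Answer: 0101100110 (358)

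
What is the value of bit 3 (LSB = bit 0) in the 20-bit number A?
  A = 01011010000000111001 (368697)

Bit 3 is the 4th from the right.
  01011010000000111001
                  ^
That bit is 1.

Answer: 1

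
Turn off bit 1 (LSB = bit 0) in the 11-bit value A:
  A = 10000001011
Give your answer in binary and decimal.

Mask = ~(1 << 1) = 11111111101
Bit 1 of A is 1, so AND-ing with the mask clears it to 0.
  10000001011
& 11111111101
-------------
  10000001001

Answer: 10000001001 (1033)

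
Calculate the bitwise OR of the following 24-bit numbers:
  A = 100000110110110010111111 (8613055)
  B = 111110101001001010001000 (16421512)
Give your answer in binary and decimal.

Apply | to each column (1 where either bit is 1):
  100000110110110010111111
| 111110101001001010001000
--------------------------
  111110111111111010111111

Answer: 111110111111111010111111 (16514751)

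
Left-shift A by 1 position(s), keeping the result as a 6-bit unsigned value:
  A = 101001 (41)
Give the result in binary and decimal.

Shift left by 1: drop the top 1 bit(s), append 1 zero(s) on the right.
  101001  ->  discard [1], keep [01001], append 0
= 010010

Answer: 010010 (18)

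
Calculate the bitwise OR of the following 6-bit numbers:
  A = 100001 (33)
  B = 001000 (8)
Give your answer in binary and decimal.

Apply | to each column (1 where either bit is 1):
  100001
| 001000
--------
  101001

Answer: 101001 (41)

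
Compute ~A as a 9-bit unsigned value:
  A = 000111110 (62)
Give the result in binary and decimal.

Flip each bit (0->1, 1->0):
  000111110
  111000001

Answer: 111000001 (449)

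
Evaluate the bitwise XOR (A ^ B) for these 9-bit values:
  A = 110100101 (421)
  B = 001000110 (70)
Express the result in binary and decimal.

Apply ^ to each column (1 where bits differ):
  110100101
^ 001000110
-----------
  111100011

Answer: 111100011 (483)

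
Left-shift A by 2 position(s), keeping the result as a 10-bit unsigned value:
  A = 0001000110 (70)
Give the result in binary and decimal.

Shift left by 2: drop the top 2 bit(s), append 2 zero(s) on the right.
  0001000110  ->  discard [00], keep [01000110], append 00
= 0100011000

Answer: 0100011000 (280)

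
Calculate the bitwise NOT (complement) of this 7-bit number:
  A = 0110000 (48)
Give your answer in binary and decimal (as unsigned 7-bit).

Flip each bit (0->1, 1->0):
  0110000
  1001111

Answer: 1001111 (79)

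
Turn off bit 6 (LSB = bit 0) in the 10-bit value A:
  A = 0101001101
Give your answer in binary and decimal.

Mask = ~(1 << 6) = 1110111111
Bit 6 of A is 1, so AND-ing with the mask clears it to 0.
  0101001101
& 1110111111
------------
  0100001101

Answer: 0100001101 (269)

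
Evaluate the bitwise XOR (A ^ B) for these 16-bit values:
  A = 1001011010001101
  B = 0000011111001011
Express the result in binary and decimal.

Apply ^ to each column (1 where bits differ):
  1001011010001101
^ 0000011111001011
------------------
  1001000101000110

Answer: 1001000101000110 (37190)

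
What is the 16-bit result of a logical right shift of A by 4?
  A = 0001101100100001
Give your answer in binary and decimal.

Logical shift right by 4: drop the bottom 4 bit(s), prepend 4 zero(s) on the left.
  0001101100100001  ->  keep [000110110010], discard [0001], prepend 0000
= 0000000110110010

Answer: 0000000110110010 (434)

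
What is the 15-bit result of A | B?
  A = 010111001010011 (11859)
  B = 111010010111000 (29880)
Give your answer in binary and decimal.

Apply | to each column (1 where either bit is 1):
  010111001010011
| 111010010111000
-----------------
  111111011111011

Answer: 111111011111011 (32507)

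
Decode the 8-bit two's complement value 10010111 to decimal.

MSB is 1, so the value is negative. Find the magnitude:
1. Invert bits:  01101000
2. Add 1:        01101001  = 105
3. Apply sign:   -105

Answer: -105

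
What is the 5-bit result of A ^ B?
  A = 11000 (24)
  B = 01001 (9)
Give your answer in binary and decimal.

Apply ^ to each column (1 where bits differ):
  11000
^ 01001
-------
  10001

Answer: 10001 (17)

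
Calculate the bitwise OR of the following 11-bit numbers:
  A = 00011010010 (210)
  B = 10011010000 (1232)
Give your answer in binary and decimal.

Apply | to each column (1 where either bit is 1):
  00011010010
| 10011010000
-------------
  10011010010

Answer: 10011010010 (1234)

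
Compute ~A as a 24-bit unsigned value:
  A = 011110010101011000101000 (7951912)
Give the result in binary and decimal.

Flip each bit (0->1, 1->0):
  011110010101011000101000
  100001101010100111010111

Answer: 100001101010100111010111 (8825303)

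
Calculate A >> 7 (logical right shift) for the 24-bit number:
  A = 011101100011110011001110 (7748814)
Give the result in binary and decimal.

Logical shift right by 7: drop the bottom 7 bit(s), prepend 7 zero(s) on the left.
  011101100011110011001110  ->  keep [01110110001111001], discard [1001110], prepend 0000000
= 000000001110110001111001

Answer: 000000001110110001111001 (60537)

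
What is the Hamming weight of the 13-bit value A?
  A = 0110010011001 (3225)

0110010011001
1-bits at positions (from bit 0 = LSB): 0, 3, 4, 7, 10, 11
Count = 6

Answer: 6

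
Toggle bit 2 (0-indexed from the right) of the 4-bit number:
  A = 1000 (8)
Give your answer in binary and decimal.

Mask = 1 << 2 = 0100
Bit 2 of A is 0; XOR with the mask flips it to 1.
  1000
^ 0100
------
  1100

Answer: 1100 (12)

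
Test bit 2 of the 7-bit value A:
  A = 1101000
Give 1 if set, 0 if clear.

Bit 2 is the 3rd from the right.
  1101000
      ^
That bit is 0.

Answer: 0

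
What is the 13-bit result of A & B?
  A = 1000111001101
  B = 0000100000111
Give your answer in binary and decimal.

Apply & to each column (1 only where both bits are 1):
  1000111001101
& 0000100000111
---------------
  0000100000101

Answer: 0000100000101 (261)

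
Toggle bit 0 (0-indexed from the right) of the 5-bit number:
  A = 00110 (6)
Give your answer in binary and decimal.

Mask = 1 << 0 = 00001
Bit 0 of A is 0; XOR with the mask flips it to 1.
  00110
^ 00001
-------
  00111

Answer: 00111 (7)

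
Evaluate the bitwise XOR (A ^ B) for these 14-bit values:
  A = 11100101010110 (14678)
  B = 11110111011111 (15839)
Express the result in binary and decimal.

Apply ^ to each column (1 where bits differ):
  11100101010110
^ 11110111011111
----------------
  00010010001001

Answer: 00010010001001 (1161)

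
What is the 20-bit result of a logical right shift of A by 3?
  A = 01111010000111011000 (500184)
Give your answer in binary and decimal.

Logical shift right by 3: drop the bottom 3 bit(s), prepend 3 zero(s) on the left.
  01111010000111011000  ->  keep [01111010000111011], discard [000], prepend 000
= 00001111010000111011

Answer: 00001111010000111011 (62523)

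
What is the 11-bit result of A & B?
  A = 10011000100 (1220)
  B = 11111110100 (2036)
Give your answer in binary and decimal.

Apply & to each column (1 only where both bits are 1):
  10011000100
& 11111110100
-------------
  10011000100

Answer: 10011000100 (1220)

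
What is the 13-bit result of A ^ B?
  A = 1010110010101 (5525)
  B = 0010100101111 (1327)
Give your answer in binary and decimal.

Apply ^ to each column (1 where bits differ):
  1010110010101
^ 0010100101111
---------------
  1000010111010

Answer: 1000010111010 (4282)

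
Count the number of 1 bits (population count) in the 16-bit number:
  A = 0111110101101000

0111110101101000
1-bits at positions (from bit 0 = LSB): 3, 5, 6, 8, 10, 11, 12, 13, 14
Count = 9

Answer: 9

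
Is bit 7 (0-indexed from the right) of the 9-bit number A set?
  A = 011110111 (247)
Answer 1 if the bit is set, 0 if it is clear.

Bit 7 is the 8th from the right.
  011110111
   ^
That bit is 1.

Answer: 1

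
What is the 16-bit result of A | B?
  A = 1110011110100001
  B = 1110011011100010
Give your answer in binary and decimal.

Apply | to each column (1 where either bit is 1):
  1110011110100001
| 1110011011100010
------------------
  1110011111100011

Answer: 1110011111100011 (59363)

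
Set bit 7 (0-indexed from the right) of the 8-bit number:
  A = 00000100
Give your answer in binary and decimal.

Mask = 1 << 7 = 10000000
Bit 7 of A is 0, so OR-ing with the mask flips it to 1.
  00000100
| 10000000
----------
  10000100

Answer: 10000100 (132)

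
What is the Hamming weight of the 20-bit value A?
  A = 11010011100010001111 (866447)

11010011100010001111
1-bits at positions (from bit 0 = LSB): 0, 1, 2, 3, 7, 11, 12, 13, 16, 18, 19
Count = 11

Answer: 11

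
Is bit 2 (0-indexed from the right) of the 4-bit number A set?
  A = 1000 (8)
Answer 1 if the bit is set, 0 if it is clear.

Bit 2 is the 3rd from the right.
  1000
   ^
That bit is 0.

Answer: 0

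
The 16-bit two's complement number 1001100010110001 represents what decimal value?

MSB is 1, so the value is negative. Find the magnitude:
1. Invert bits:  0110011101001110
2. Add 1:        0110011101001111  = 26447
3. Apply sign:   -26447

Answer: -26447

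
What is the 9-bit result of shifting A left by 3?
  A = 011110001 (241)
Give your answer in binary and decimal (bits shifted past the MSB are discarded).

Shift left by 3: drop the top 3 bit(s), append 3 zero(s) on the right.
  011110001  ->  discard [011], keep [110001], append 000
= 110001000

Answer: 110001000 (392)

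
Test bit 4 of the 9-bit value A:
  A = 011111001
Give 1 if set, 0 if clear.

Bit 4 is the 5th from the right.
  011111001
      ^
That bit is 1.

Answer: 1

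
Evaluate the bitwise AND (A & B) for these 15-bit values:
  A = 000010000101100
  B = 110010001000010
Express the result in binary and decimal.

Apply & to each column (1 only where both bits are 1):
  000010000101100
& 110010001000010
-----------------
  000010000000000

Answer: 000010000000000 (1024)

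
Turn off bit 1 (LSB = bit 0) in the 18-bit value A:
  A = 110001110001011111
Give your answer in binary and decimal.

Mask = ~(1 << 1) = 111111111111111101
Bit 1 of A is 1, so AND-ing with the mask clears it to 0.
  110001110001011111
& 111111111111111101
--------------------
  110001110001011101

Answer: 110001110001011101 (203869)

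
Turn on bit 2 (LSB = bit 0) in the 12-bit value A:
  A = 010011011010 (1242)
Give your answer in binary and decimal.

Mask = 1 << 2 = 000000000100
Bit 2 of A is 0, so OR-ing with the mask flips it to 1.
  010011011010
| 000000000100
--------------
  010011011110

Answer: 010011011110 (1246)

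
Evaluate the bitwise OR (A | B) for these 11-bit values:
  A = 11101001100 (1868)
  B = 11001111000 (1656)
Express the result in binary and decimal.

Apply | to each column (1 where either bit is 1):
  11101001100
| 11001111000
-------------
  11101111100

Answer: 11101111100 (1916)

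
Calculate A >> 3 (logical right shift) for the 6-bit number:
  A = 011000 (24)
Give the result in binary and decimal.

Logical shift right by 3: drop the bottom 3 bit(s), prepend 3 zero(s) on the left.
  011000  ->  keep [011], discard [000], prepend 000
= 000011

Answer: 000011 (3)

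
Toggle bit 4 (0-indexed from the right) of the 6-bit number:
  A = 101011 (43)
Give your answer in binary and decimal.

Mask = 1 << 4 = 010000
Bit 4 of A is 0; XOR with the mask flips it to 1.
  101011
^ 010000
--------
  111011

Answer: 111011 (59)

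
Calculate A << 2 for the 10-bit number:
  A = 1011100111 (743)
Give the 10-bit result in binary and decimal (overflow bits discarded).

Shift left by 2: drop the top 2 bit(s), append 2 zero(s) on the right.
  1011100111  ->  discard [10], keep [11100111], append 00
= 1110011100

Answer: 1110011100 (924)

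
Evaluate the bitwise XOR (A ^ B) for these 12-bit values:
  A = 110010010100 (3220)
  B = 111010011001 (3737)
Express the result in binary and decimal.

Apply ^ to each column (1 where bits differ):
  110010010100
^ 111010011001
--------------
  001000001101

Answer: 001000001101 (525)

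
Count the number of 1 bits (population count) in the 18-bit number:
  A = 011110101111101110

011110101111101110
1-bits at positions (from bit 0 = LSB): 1, 2, 3, 5, 6, 7, 8, 9, 11, 13, 14, 15, 16
Count = 13

Answer: 13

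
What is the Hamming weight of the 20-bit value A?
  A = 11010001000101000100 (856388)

11010001000101000100
1-bits at positions (from bit 0 = LSB): 2, 6, 8, 12, 16, 18, 19
Count = 7

Answer: 7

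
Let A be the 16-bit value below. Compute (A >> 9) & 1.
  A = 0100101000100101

Bit 9 is the 10th from the right.
  0100101000100101
        ^
That bit is 1.

Answer: 1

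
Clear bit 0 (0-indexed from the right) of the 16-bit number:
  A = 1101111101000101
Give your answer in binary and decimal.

Mask = ~(1 << 0) = 1111111111111110
Bit 0 of A is 1, so AND-ing with the mask clears it to 0.
  1101111101000101
& 1111111111111110
------------------
  1101111101000100

Answer: 1101111101000100 (57156)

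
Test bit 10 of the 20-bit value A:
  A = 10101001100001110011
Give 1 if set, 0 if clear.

Bit 10 is the 11th from the right.
  10101001100001110011
           ^
That bit is 0.

Answer: 0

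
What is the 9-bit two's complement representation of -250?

1. Binary of +250:  011111010
2. Invert bits:     100000101
3. Add 1:           100000110

Answer: 100000110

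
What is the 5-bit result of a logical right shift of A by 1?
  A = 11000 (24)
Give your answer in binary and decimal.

Logical shift right by 1: drop the bottom 1 bit(s), prepend 1 zero(s) on the left.
  11000  ->  keep [1100], discard [0], prepend 0
= 01100

Answer: 01100 (12)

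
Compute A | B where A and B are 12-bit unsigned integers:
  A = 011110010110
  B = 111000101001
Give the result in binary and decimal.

Apply | to each column (1 where either bit is 1):
  011110010110
| 111000101001
--------------
  111110111111

Answer: 111110111111 (4031)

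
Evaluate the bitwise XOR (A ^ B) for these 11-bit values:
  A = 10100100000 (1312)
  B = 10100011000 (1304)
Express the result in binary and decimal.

Apply ^ to each column (1 where bits differ):
  10100100000
^ 10100011000
-------------
  00000111000

Answer: 00000111000 (56)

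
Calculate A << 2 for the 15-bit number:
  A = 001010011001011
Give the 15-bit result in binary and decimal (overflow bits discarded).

Shift left by 2: drop the top 2 bit(s), append 2 zero(s) on the right.
  001010011001011  ->  discard [00], keep [1010011001011], append 00
= 101001100101100

Answer: 101001100101100 (21292)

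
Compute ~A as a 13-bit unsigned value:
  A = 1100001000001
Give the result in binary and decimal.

Flip each bit (0->1, 1->0):
  1100001000001
  0011110111110

Answer: 0011110111110 (1982)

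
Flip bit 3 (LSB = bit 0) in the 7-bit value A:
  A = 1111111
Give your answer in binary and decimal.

Mask = 1 << 3 = 0001000
Bit 3 of A is 1; XOR with the mask flips it to 0.
  1111111
^ 0001000
---------
  1110111

Answer: 1110111 (119)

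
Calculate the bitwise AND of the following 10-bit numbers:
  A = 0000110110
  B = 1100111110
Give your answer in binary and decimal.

Apply & to each column (1 only where both bits are 1):
  0000110110
& 1100111110
------------
  0000110110

Answer: 0000110110 (54)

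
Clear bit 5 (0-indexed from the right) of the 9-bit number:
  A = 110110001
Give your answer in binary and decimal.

Mask = ~(1 << 5) = 111011111
Bit 5 of A is 1, so AND-ing with the mask clears it to 0.
  110110001
& 111011111
-----------
  110010001

Answer: 110010001 (401)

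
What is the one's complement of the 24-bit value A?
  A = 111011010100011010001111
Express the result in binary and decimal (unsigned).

Flip each bit (0->1, 1->0):
  111011010100011010001111
  000100101011100101110000

Answer: 000100101011100101110000 (1227120)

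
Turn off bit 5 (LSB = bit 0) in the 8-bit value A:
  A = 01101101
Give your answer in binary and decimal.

Mask = ~(1 << 5) = 11011111
Bit 5 of A is 1, so AND-ing with the mask clears it to 0.
  01101101
& 11011111
----------
  01001101

Answer: 01001101 (77)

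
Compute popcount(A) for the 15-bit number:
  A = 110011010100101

110011010100101
1-bits at positions (from bit 0 = LSB): 0, 2, 5, 7, 9, 10, 13, 14
Count = 8

Answer: 8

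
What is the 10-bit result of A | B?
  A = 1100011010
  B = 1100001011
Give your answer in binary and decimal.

Apply | to each column (1 where either bit is 1):
  1100011010
| 1100001011
------------
  1100011011

Answer: 1100011011 (795)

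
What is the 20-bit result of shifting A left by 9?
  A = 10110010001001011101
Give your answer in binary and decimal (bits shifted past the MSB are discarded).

Shift left by 9: drop the top 9 bit(s), append 9 zero(s) on the right.
  10110010001001011101  ->  discard [101100100], keep [01001011101], append 000000000
= 01001011101000000000

Answer: 01001011101000000000 (309760)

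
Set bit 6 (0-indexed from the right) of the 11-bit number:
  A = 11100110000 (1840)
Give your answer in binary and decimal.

Mask = 1 << 6 = 00001000000
Bit 6 of A is 0, so OR-ing with the mask flips it to 1.
  11100110000
| 00001000000
-------------
  11101110000

Answer: 11101110000 (1904)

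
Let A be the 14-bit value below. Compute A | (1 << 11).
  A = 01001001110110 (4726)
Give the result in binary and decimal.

Mask = 1 << 11 = 00100000000000
Bit 11 of A is 0, so OR-ing with the mask flips it to 1.
  01001001110110
| 00100000000000
----------------
  01101001110110

Answer: 01101001110110 (6774)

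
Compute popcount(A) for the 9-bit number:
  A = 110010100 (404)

110010100
1-bits at positions (from bit 0 = LSB): 2, 4, 7, 8
Count = 4

Answer: 4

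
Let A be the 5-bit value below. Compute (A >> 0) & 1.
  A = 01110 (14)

Bit 0 is the 1st from the right.
  01110
      ^
That bit is 0.

Answer: 0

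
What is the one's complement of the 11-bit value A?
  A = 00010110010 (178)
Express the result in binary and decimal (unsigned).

Flip each bit (0->1, 1->0):
  00010110010
  11101001101

Answer: 11101001101 (1869)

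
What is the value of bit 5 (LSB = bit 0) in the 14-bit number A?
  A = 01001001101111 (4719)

Bit 5 is the 6th from the right.
  01001001101111
          ^
That bit is 1.

Answer: 1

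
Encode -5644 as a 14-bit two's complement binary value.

1. Binary of +5644:  01011000001100
2. Invert bits:     10100111110011
3. Add 1:           10100111110100

Answer: 10100111110100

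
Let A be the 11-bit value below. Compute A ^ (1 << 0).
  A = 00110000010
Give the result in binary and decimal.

Mask = 1 << 0 = 00000000001
Bit 0 of A is 0; XOR with the mask flips it to 1.
  00110000010
^ 00000000001
-------------
  00110000011

Answer: 00110000011 (387)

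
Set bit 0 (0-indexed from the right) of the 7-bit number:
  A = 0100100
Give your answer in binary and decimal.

Mask = 1 << 0 = 0000001
Bit 0 of A is 0, so OR-ing with the mask flips it to 1.
  0100100
| 0000001
---------
  0100101

Answer: 0100101 (37)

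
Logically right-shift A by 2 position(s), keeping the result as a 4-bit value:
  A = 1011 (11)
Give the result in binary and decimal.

Logical shift right by 2: drop the bottom 2 bit(s), prepend 2 zero(s) on the left.
  1011  ->  keep [10], discard [11], prepend 00
= 0010

Answer: 0010 (2)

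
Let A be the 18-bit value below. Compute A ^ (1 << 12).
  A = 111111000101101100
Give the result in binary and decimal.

Mask = 1 << 12 = 000001000000000000
Bit 12 of A is 1; XOR with the mask flips it to 0.
  111111000101101100
^ 000001000000000000
--------------------
  111110000101101100

Answer: 111110000101101100 (254316)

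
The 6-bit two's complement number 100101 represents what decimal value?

MSB is 1, so the value is negative. Find the magnitude:
1. Invert bits:  011010
2. Add 1:        011011  = 27
3. Apply sign:   -27

Answer: -27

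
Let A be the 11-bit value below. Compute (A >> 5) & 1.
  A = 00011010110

Bit 5 is the 6th from the right.
  00011010110
       ^
That bit is 0.

Answer: 0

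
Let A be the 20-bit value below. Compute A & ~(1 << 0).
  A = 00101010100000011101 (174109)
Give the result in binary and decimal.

Mask = ~(1 << 0) = 11111111111111111110
Bit 0 of A is 1, so AND-ing with the mask clears it to 0.
  00101010100000011101
& 11111111111111111110
----------------------
  00101010100000011100

Answer: 00101010100000011100 (174108)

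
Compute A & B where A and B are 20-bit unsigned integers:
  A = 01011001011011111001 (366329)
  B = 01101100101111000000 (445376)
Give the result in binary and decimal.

Apply & to each column (1 only where both bits are 1):
  01011001011011111001
& 01101100101111000000
----------------------
  01001000001011000000

Answer: 01001000001011000000 (295616)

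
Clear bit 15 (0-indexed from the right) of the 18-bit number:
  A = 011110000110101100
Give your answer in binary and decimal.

Mask = ~(1 << 15) = 110111111111111111
Bit 15 of A is 1, so AND-ing with the mask clears it to 0.
  011110000110101100
& 110111111111111111
--------------------
  010110000110101100

Answer: 010110000110101100 (90540)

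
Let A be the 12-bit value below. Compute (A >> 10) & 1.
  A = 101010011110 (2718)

Bit 10 is the 11th from the right.
  101010011110
   ^
That bit is 0.

Answer: 0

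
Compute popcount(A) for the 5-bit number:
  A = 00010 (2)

00010
1-bits at positions (from bit 0 = LSB): 1
Count = 1

Answer: 1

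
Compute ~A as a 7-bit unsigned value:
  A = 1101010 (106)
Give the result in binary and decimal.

Flip each bit (0->1, 1->0):
  1101010
  0010101

Answer: 0010101 (21)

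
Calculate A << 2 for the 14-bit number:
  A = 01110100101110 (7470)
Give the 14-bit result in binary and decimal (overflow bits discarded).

Shift left by 2: drop the top 2 bit(s), append 2 zero(s) on the right.
  01110100101110  ->  discard [01], keep [110100101110], append 00
= 11010010111000

Answer: 11010010111000 (13496)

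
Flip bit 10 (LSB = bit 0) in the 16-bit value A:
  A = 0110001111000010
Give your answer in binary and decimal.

Mask = 1 << 10 = 0000010000000000
Bit 10 of A is 0; XOR with the mask flips it to 1.
  0110001111000010
^ 0000010000000000
------------------
  0110011111000010

Answer: 0110011111000010 (26562)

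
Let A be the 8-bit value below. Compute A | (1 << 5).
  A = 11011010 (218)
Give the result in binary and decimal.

Mask = 1 << 5 = 00100000
Bit 5 of A is 0, so OR-ing with the mask flips it to 1.
  11011010
| 00100000
----------
  11111010

Answer: 11111010 (250)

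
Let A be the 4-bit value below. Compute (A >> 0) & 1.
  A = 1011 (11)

Bit 0 is the 1st from the right.
  1011
     ^
That bit is 1.

Answer: 1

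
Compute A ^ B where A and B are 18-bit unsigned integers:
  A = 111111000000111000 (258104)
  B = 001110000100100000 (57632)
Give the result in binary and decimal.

Apply ^ to each column (1 where bits differ):
  111111000000111000
^ 001110000100100000
--------------------
  110001000100011000

Answer: 110001000100011000 (200984)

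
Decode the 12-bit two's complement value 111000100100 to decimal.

MSB is 1, so the value is negative. Find the magnitude:
1. Invert bits:  000111011011
2. Add 1:        000111011100  = 476
3. Apply sign:   -476

Answer: -476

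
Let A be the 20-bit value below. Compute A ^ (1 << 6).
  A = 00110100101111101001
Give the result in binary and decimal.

Mask = 1 << 6 = 00000000000001000000
Bit 6 of A is 1; XOR with the mask flips it to 0.
  00110100101111101001
^ 00000000000001000000
----------------------
  00110100101110101001

Answer: 00110100101110101001 (215977)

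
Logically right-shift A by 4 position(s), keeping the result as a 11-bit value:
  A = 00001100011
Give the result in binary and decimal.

Logical shift right by 4: drop the bottom 4 bit(s), prepend 4 zero(s) on the left.
  00001100011  ->  keep [0000110], discard [0011], prepend 0000
= 00000000110

Answer: 00000000110 (6)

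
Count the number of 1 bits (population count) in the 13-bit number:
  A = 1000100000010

1000100000010
1-bits at positions (from bit 0 = LSB): 1, 8, 12
Count = 3

Answer: 3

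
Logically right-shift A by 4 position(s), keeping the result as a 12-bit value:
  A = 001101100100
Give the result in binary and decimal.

Logical shift right by 4: drop the bottom 4 bit(s), prepend 4 zero(s) on the left.
  001101100100  ->  keep [00110110], discard [0100], prepend 0000
= 000000110110

Answer: 000000110110 (54)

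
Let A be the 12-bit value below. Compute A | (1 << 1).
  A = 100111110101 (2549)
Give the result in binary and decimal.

Mask = 1 << 1 = 000000000010
Bit 1 of A is 0, so OR-ing with the mask flips it to 1.
  100111110101
| 000000000010
--------------
  100111110111

Answer: 100111110111 (2551)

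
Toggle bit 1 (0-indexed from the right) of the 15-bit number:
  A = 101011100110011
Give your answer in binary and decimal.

Mask = 1 << 1 = 000000000000010
Bit 1 of A is 1; XOR with the mask flips it to 0.
  101011100110011
^ 000000000000010
-----------------
  101011100110001

Answer: 101011100110001 (22321)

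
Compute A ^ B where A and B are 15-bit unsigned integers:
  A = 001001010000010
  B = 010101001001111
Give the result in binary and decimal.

Apply ^ to each column (1 where bits differ):
  001001010000010
^ 010101001001111
-----------------
  011100011001101

Answer: 011100011001101 (14541)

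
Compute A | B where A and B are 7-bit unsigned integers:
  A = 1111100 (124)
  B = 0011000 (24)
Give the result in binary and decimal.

Apply | to each column (1 where either bit is 1):
  1111100
| 0011000
---------
  1111100

Answer: 1111100 (124)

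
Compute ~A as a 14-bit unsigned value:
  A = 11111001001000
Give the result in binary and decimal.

Flip each bit (0->1, 1->0):
  11111001001000
  00000110110111

Answer: 00000110110111 (439)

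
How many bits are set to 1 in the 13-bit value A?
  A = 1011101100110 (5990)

1011101100110
1-bits at positions (from bit 0 = LSB): 1, 2, 5, 6, 8, 9, 10, 12
Count = 8

Answer: 8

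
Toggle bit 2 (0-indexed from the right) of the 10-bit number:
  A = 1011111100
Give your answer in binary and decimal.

Mask = 1 << 2 = 0000000100
Bit 2 of A is 1; XOR with the mask flips it to 0.
  1011111100
^ 0000000100
------------
  1011111000

Answer: 1011111000 (760)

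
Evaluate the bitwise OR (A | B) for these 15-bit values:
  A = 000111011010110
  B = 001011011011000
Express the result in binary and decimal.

Apply | to each column (1 where either bit is 1):
  000111011010110
| 001011011011000
-----------------
  001111011011110

Answer: 001111011011110 (7902)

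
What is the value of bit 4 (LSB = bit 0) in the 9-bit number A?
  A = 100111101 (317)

Bit 4 is the 5th from the right.
  100111101
      ^
That bit is 1.

Answer: 1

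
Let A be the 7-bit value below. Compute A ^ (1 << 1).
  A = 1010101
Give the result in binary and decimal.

Mask = 1 << 1 = 0000010
Bit 1 of A is 0; XOR with the mask flips it to 1.
  1010101
^ 0000010
---------
  1010111

Answer: 1010111 (87)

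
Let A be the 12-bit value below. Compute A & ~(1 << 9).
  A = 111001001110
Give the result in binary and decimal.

Mask = ~(1 << 9) = 110111111111
Bit 9 of A is 1, so AND-ing with the mask clears it to 0.
  111001001110
& 110111111111
--------------
  110001001110

Answer: 110001001110 (3150)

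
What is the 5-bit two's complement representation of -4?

1. Binary of +4:  00100
2. Invert bits:     11011
3. Add 1:           11100

Answer: 11100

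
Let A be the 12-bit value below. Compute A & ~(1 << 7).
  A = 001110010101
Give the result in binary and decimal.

Mask = ~(1 << 7) = 111101111111
Bit 7 of A is 1, so AND-ing with the mask clears it to 0.
  001110010101
& 111101111111
--------------
  001100010101

Answer: 001100010101 (789)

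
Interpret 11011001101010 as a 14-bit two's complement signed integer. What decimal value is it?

MSB is 1, so the value is negative. Find the magnitude:
1. Invert bits:  00100110010101
2. Add 1:        00100110010110  = 2454
3. Apply sign:   -2454

Answer: -2454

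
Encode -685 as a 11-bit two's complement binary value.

1. Binary of +685:  01010101101
2. Invert bits:     10101010010
3. Add 1:           10101010011

Answer: 10101010011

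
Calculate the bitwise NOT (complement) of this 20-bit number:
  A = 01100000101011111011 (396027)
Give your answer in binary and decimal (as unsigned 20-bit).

Flip each bit (0->1, 1->0):
  01100000101011111011
  10011111010100000100

Answer: 10011111010100000100 (652548)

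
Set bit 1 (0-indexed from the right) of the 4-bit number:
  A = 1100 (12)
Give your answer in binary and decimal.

Mask = 1 << 1 = 0010
Bit 1 of A is 0, so OR-ing with the mask flips it to 1.
  1100
| 0010
------
  1110

Answer: 1110 (14)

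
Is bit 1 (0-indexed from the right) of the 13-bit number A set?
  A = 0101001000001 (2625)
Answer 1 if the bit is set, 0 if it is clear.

Bit 1 is the 2nd from the right.
  0101001000001
             ^
That bit is 0.

Answer: 0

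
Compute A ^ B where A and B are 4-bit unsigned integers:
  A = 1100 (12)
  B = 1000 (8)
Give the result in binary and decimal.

Apply ^ to each column (1 where bits differ):
  1100
^ 1000
------
  0100

Answer: 0100 (4)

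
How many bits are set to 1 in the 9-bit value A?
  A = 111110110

111110110
1-bits at positions (from bit 0 = LSB): 1, 2, 4, 5, 6, 7, 8
Count = 7

Answer: 7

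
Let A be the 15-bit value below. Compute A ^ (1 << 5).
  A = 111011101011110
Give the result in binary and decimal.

Mask = 1 << 5 = 000000000100000
Bit 5 of A is 0; XOR with the mask flips it to 1.
  111011101011110
^ 000000000100000
-----------------
  111011101111110

Answer: 111011101111110 (30590)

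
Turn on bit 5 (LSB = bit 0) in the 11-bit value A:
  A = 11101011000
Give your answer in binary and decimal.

Mask = 1 << 5 = 00000100000
Bit 5 of A is 0, so OR-ing with the mask flips it to 1.
  11101011000
| 00000100000
-------------
  11101111000

Answer: 11101111000 (1912)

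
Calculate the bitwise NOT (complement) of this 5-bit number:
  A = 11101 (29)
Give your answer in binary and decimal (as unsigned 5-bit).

Flip each bit (0->1, 1->0):
  11101
  00010

Answer: 00010 (2)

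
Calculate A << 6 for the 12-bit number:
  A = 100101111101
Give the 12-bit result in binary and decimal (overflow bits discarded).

Shift left by 6: drop the top 6 bit(s), append 6 zero(s) on the right.
  100101111101  ->  discard [100101], keep [111101], append 000000
= 111101000000

Answer: 111101000000 (3904)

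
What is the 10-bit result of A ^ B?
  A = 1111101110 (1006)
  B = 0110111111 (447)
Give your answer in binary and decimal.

Apply ^ to each column (1 where bits differ):
  1111101110
^ 0110111111
------------
  1001010001

Answer: 1001010001 (593)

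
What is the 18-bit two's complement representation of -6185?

1. Binary of +6185:  000001100000101001
2. Invert bits:     111110011111010110
3. Add 1:           111110011111010111

Answer: 111110011111010111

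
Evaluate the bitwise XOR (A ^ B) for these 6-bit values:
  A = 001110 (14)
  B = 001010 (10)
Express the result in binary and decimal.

Apply ^ to each column (1 where bits differ):
  001110
^ 001010
--------
  000100

Answer: 000100 (4)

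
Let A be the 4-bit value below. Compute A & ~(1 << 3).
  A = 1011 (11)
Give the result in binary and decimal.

Mask = ~(1 << 3) = 0111
Bit 3 of A is 1, so AND-ing with the mask clears it to 0.
  1011
& 0111
------
  0011

Answer: 0011 (3)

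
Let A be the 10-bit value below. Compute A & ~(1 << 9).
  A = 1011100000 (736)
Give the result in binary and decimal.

Mask = ~(1 << 9) = 0111111111
Bit 9 of A is 1, so AND-ing with the mask clears it to 0.
  1011100000
& 0111111111
------------
  0011100000

Answer: 0011100000 (224)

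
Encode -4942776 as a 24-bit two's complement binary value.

1. Binary of +4942776:  010010110110101110111000
2. Invert bits:     101101001001010001000111
3. Add 1:           101101001001010001001000

Answer: 101101001001010001001000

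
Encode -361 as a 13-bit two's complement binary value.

1. Binary of +361:  0000101101001
2. Invert bits:     1111010010110
3. Add 1:           1111010010111

Answer: 1111010010111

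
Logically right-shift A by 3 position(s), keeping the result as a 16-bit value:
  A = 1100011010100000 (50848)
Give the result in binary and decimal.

Logical shift right by 3: drop the bottom 3 bit(s), prepend 3 zero(s) on the left.
  1100011010100000  ->  keep [1100011010100], discard [000], prepend 000
= 0001100011010100

Answer: 0001100011010100 (6356)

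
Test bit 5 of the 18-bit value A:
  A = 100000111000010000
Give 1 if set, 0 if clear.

Bit 5 is the 6th from the right.
  100000111000010000
              ^
That bit is 0.

Answer: 0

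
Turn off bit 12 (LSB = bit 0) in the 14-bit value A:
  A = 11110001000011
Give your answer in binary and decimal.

Mask = ~(1 << 12) = 10111111111111
Bit 12 of A is 1, so AND-ing with the mask clears it to 0.
  11110001000011
& 10111111111111
----------------
  10110001000011

Answer: 10110001000011 (11331)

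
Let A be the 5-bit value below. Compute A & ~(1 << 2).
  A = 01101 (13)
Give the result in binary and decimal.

Mask = ~(1 << 2) = 11011
Bit 2 of A is 1, so AND-ing with the mask clears it to 0.
  01101
& 11011
-------
  01001

Answer: 01001 (9)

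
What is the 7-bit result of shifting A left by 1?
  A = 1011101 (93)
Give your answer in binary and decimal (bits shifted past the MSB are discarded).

Shift left by 1: drop the top 1 bit(s), append 1 zero(s) on the right.
  1011101  ->  discard [1], keep [011101], append 0
= 0111010

Answer: 0111010 (58)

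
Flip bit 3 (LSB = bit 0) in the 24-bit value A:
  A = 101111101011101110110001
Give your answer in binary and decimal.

Mask = 1 << 3 = 000000000000000000001000
Bit 3 of A is 0; XOR with the mask flips it to 1.
  101111101011101110110001
^ 000000000000000000001000
--------------------------
  101111101011101110111001

Answer: 101111101011101110111001 (12499897)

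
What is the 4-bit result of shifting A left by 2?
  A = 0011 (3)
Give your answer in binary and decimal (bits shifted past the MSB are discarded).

Shift left by 2: drop the top 2 bit(s), append 2 zero(s) on the right.
  0011  ->  discard [00], keep [11], append 00
= 1100

Answer: 1100 (12)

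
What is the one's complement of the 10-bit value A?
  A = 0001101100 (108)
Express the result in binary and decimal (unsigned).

Flip each bit (0->1, 1->0):
  0001101100
  1110010011

Answer: 1110010011 (915)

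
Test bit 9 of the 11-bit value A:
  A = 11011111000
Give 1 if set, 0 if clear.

Bit 9 is the 10th from the right.
  11011111000
   ^
That bit is 1.

Answer: 1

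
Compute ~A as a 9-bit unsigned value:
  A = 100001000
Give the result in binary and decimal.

Flip each bit (0->1, 1->0):
  100001000
  011110111

Answer: 011110111 (247)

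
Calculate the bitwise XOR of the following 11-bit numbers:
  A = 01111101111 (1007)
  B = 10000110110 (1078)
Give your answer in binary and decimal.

Apply ^ to each column (1 where bits differ):
  01111101111
^ 10000110110
-------------
  11111011001

Answer: 11111011001 (2009)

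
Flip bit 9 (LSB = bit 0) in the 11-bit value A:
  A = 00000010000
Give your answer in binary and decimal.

Mask = 1 << 9 = 01000000000
Bit 9 of A is 0; XOR with the mask flips it to 1.
  00000010000
^ 01000000000
-------------
  01000010000

Answer: 01000010000 (528)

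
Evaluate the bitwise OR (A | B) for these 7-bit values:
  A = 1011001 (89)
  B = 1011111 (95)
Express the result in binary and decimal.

Apply | to each column (1 where either bit is 1):
  1011001
| 1011111
---------
  1011111

Answer: 1011111 (95)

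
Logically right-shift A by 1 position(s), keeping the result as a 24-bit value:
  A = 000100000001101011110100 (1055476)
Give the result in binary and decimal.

Logical shift right by 1: drop the bottom 1 bit(s), prepend 1 zero(s) on the left.
  000100000001101011110100  ->  keep [00010000000110101111010], discard [0], prepend 0
= 000010000000110101111010

Answer: 000010000000110101111010 (527738)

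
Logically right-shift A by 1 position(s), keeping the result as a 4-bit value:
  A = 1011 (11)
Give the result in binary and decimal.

Logical shift right by 1: drop the bottom 1 bit(s), prepend 1 zero(s) on the left.
  1011  ->  keep [101], discard [1], prepend 0
= 0101

Answer: 0101 (5)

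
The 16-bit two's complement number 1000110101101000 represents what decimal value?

MSB is 1, so the value is negative. Find the magnitude:
1. Invert bits:  0111001010010111
2. Add 1:        0111001010011000  = 29336
3. Apply sign:   -29336

Answer: -29336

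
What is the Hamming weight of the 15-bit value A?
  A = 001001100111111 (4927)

001001100111111
1-bits at positions (from bit 0 = LSB): 0, 1, 2, 3, 4, 5, 8, 9, 12
Count = 9

Answer: 9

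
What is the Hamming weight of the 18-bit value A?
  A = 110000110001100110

110000110001100110
1-bits at positions (from bit 0 = LSB): 1, 2, 5, 6, 10, 11, 16, 17
Count = 8

Answer: 8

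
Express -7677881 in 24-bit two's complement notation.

1. Binary of +7677881:  011101010010011110111001
2. Invert bits:     100010101101100001000110
3. Add 1:           100010101101100001000111

Answer: 100010101101100001000111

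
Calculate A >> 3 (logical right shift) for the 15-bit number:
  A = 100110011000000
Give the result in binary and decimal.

Logical shift right by 3: drop the bottom 3 bit(s), prepend 3 zero(s) on the left.
  100110011000000  ->  keep [100110011000], discard [000], prepend 000
= 000100110011000

Answer: 000100110011000 (2456)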